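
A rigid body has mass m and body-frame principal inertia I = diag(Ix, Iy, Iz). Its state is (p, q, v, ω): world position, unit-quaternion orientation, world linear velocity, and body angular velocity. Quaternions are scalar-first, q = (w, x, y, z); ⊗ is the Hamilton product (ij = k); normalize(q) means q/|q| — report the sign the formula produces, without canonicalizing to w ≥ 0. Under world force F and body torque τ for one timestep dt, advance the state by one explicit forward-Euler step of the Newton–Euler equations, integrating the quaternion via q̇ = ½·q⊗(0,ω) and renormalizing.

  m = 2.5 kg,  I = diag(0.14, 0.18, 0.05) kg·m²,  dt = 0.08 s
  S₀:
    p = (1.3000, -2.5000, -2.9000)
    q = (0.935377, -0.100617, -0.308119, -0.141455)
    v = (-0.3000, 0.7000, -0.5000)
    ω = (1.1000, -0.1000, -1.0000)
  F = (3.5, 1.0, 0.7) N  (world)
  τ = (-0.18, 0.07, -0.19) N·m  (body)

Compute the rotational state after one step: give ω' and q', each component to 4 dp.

(τ − ω×Iω)/I = (-1.1929, 0.9389, -3.7120)
ω' = ω + α·dt = (1.0046, -0.0249, -1.2970)
2q̇ = q⊗(0,ω) = (-0.0615882, 1.3228882, -0.3497552, -0.5863844)
q + ½dt·q⊗(0,ω), renormalized = (0.9313, -0.0476, -0.3215, -0.1646)

ω' = (1.0046, -0.0249, -1.2970)
q' = (0.9313, -0.0476, -0.3215, -0.1646)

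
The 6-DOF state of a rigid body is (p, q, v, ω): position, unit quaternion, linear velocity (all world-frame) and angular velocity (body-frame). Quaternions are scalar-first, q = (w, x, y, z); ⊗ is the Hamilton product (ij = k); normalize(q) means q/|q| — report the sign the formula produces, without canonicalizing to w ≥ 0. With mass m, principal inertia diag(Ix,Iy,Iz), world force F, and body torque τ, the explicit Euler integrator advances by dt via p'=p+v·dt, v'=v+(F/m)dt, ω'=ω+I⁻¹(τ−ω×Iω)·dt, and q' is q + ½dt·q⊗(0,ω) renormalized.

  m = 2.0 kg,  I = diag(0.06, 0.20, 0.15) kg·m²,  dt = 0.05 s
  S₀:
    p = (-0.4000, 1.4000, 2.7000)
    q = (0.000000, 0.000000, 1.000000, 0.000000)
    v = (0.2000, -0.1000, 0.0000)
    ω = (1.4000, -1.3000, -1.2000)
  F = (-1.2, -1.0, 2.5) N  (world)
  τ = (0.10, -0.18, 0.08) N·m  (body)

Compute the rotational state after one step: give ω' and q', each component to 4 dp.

gyro term ω×Iω = (-0.0780, 0.1512, -0.2548)
α = I⁻¹(τ − ω×Iω) = (2.9667, -1.6560, 2.2320)
ω' = ω + α·dt = (1.5483, -1.3828, -1.0884)
2q̇ = q⊗(0,ω) = (1.3000000, -1.2000000, 0.0000000, -1.4000000)
q' = normalize(q + ½dt·q⊗(0,ω)) = (0.0324, -0.0300, 0.9984, -0.0349)

ω' = (1.5483, -1.3828, -1.0884)
q' = (0.0324, -0.0300, 0.9984, -0.0349)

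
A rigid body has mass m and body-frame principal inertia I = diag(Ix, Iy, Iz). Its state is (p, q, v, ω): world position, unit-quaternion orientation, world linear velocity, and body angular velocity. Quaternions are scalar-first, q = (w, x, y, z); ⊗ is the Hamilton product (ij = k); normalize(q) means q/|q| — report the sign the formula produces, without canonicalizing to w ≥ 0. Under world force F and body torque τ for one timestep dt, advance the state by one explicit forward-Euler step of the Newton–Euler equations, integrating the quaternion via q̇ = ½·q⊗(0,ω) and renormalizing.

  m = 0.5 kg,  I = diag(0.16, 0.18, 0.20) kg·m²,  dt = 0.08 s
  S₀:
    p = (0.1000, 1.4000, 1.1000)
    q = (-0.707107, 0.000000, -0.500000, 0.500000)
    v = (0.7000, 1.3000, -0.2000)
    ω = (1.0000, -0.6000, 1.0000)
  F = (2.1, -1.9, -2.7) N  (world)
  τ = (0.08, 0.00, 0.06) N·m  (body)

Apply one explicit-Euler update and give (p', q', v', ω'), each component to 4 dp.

p + v·dt = (0.1560, 1.5040, 1.0840)
v + (F/m)dt = (1.0360, 0.9960, -0.6320)
(τ − ω×Iω)/I = (0.5750, 0.2222, 0.3600)
ω + α·dt = (1.0460, -0.5822, 1.0288)
q⊗(0,ω) = (-0.8000000, -0.9071070, 0.9242642, -0.2071070)
q + ½dt·q⊗(0,ω), renormalized = (-0.7377, -0.0362, -0.4622, 0.4908)

p' = (0.1560, 1.5040, 1.0840)
q' = (-0.7377, -0.0362, -0.4622, 0.4908)
v' = (1.0360, 0.9960, -0.6320)
ω' = (1.0460, -0.5822, 1.0288)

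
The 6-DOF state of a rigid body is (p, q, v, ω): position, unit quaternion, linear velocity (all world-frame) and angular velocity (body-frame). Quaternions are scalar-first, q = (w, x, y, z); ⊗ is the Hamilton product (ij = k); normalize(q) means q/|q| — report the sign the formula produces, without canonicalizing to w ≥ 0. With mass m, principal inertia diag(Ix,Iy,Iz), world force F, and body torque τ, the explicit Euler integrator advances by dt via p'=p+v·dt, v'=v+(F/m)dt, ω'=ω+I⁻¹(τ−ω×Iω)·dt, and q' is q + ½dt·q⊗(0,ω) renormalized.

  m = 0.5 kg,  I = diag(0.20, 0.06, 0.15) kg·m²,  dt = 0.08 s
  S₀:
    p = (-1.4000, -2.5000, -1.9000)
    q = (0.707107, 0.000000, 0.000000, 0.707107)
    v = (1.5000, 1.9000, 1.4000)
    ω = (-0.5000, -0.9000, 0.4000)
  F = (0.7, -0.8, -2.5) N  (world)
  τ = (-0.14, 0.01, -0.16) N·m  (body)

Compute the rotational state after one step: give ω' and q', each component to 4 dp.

ω×(Iω) gyroscopic = (-0.0324, -0.0100, -0.0630)
(τ − ω×Iω)/I = (-0.5380, 0.3333, -0.6467)
ω + α·dt = (-0.5430, -0.8733, 0.3483)
q⊗(0,ω) = (-0.2828428, 0.2828428, -0.9899498, 0.2828428)
q + ½dt·q⊗(0,ω), renormalized = (0.6951, 0.0113, -0.0396, 0.7177)

ω' = (-0.5430, -0.8733, 0.3483)
q' = (0.6951, 0.0113, -0.0396, 0.7177)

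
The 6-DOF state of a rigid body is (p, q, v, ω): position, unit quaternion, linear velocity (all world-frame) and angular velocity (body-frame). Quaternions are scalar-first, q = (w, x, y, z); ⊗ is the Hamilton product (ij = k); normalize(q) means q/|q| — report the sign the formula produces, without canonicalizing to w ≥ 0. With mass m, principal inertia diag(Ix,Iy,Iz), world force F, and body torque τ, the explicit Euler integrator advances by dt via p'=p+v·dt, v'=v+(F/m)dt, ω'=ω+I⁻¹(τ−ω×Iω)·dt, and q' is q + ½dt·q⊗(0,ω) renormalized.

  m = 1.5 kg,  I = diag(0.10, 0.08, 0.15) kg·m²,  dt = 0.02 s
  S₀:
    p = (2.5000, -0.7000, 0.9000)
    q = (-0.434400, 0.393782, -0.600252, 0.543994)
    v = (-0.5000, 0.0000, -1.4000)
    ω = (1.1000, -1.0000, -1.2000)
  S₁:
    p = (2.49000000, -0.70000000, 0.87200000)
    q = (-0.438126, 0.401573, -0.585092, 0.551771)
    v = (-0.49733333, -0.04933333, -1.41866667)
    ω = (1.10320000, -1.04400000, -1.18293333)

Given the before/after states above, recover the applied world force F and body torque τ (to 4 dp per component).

Δv = v₁−v₀ = (0.00266667, -0.04933333, -0.01866667)
F = m·Δv/dt = (0.2000, -3.7000, -1.4000)
ω₁ − ω₀ = (0.00320000, -0.04400000, 0.01706667)
ω₀×(Iω₀) = (0.0840, 0.0660, 0.0220)
τ = I·(Δω/dt) + ω₀×(Iω₀) = (0.1000, -0.1100, 0.1500)

F = (0.2000, -3.7000, -1.4000)
τ = (0.1000, -0.1100, 0.1500)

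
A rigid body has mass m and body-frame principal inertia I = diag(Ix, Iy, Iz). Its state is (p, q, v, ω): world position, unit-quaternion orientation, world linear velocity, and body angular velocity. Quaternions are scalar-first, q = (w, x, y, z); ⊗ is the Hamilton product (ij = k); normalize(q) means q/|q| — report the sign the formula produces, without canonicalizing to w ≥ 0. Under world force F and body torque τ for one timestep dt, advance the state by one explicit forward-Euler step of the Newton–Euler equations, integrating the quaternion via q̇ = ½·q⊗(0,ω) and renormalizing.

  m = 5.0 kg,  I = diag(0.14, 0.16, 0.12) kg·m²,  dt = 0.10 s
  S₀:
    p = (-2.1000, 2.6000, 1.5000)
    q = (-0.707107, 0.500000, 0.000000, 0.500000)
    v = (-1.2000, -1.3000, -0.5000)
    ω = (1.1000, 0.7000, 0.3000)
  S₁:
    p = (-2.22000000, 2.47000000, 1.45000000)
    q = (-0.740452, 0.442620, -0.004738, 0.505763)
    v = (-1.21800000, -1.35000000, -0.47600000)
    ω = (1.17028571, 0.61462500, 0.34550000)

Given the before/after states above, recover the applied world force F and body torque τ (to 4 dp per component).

v₁ − v₀ = (-0.01800000, -0.05000000, 0.02400000)
applied force F = (-0.9000, -2.5000, 1.2000)
Δω = ω₁−ω₀ = (0.07028571, -0.08537500, 0.04550000)
I·α + gyro = (0.0900, -0.1300, 0.0700)

F = (-0.9000, -2.5000, 1.2000)
τ = (0.0900, -0.1300, 0.0700)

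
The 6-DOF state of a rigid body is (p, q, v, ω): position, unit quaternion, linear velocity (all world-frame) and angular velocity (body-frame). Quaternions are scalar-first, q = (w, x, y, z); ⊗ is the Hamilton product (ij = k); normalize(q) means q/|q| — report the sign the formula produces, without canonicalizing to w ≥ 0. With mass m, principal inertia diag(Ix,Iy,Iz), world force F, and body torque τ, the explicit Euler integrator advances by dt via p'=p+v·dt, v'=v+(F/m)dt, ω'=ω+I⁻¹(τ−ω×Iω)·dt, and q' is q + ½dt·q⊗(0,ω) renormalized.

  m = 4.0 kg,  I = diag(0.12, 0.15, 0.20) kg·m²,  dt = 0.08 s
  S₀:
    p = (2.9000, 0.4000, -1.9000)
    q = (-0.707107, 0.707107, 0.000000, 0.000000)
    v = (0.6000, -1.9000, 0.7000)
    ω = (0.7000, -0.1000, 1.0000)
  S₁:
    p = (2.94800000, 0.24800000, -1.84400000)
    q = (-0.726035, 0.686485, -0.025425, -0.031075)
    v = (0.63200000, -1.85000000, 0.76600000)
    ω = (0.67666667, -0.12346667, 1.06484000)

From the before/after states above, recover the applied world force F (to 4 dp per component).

Δv = v₁−v₀ = (0.03200000, 0.05000000, 0.06600000)
m·(v₁−v₀)/dt = (1.6000, 2.5000, 3.3000)

F = (1.6000, 2.5000, 3.3000)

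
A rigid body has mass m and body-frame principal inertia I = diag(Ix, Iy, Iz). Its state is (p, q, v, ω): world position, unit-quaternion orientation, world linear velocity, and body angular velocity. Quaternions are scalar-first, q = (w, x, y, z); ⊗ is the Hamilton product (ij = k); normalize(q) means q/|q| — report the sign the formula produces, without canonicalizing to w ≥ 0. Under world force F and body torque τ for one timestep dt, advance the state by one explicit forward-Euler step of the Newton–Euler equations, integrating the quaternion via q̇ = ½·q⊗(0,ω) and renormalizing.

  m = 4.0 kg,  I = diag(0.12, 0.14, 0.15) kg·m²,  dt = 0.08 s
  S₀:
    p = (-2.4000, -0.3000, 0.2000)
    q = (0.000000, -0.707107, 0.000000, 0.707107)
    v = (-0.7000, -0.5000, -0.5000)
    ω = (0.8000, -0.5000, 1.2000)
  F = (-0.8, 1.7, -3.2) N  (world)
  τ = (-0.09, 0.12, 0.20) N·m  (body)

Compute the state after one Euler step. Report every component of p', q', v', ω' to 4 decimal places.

gyro term ω×Iω = (-0.0060, -0.0288, -0.0080)
(τ − ω×Iω)/I = (-0.7000, 1.0629, 1.3867)
ω' = ω + α·dt = (0.7440, -0.4150, 1.3109)
2q̇ = q⊗(0,ω) = (-0.2828428, 0.3535535, 1.4142140, 0.3535535)
updated quaternion q' = (-0.0113, -0.6917, 0.0565, 0.7199)
linear accel F/m = (-0.2000, 0.4250, -0.8000)
p' = p + v·dt = (-2.4560, -0.3400, 0.1600)
v' = v + a·dt = (-0.7160, -0.4660, -0.5640)

p' = (-2.4560, -0.3400, 0.1600)
q' = (-0.0113, -0.6917, 0.0565, 0.7199)
v' = (-0.7160, -0.4660, -0.5640)
ω' = (0.7440, -0.4150, 1.3109)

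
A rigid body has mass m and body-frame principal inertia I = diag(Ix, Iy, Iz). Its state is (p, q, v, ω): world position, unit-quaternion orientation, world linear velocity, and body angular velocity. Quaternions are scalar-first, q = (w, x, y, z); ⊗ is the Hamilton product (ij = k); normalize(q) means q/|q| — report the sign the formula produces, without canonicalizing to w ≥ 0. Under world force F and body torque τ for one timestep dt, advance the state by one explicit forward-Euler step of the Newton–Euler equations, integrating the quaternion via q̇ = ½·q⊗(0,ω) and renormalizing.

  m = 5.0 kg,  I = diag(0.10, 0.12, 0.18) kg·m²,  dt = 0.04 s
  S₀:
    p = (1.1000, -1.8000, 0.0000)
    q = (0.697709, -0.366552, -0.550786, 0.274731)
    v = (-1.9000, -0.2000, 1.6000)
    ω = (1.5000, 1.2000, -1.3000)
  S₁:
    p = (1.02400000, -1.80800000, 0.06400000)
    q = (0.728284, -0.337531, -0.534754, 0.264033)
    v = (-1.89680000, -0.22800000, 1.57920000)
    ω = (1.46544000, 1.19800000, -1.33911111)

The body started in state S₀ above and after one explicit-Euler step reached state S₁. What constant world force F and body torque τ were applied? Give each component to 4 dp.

Δv = v₁−v₀ = (0.00320000, -0.02800000, -0.02080000)
applied force F = (0.4000, -3.5000, -2.6000)
ω₁ − ω₀ = (-0.03456000, -0.00200000, -0.03911111)
precession coupling = (-0.0936, 0.1560, 0.0360)
applied torque τ = (-0.1800, 0.1500, -0.1400)

F = (0.4000, -3.5000, -2.6000)
τ = (-0.1800, 0.1500, -0.1400)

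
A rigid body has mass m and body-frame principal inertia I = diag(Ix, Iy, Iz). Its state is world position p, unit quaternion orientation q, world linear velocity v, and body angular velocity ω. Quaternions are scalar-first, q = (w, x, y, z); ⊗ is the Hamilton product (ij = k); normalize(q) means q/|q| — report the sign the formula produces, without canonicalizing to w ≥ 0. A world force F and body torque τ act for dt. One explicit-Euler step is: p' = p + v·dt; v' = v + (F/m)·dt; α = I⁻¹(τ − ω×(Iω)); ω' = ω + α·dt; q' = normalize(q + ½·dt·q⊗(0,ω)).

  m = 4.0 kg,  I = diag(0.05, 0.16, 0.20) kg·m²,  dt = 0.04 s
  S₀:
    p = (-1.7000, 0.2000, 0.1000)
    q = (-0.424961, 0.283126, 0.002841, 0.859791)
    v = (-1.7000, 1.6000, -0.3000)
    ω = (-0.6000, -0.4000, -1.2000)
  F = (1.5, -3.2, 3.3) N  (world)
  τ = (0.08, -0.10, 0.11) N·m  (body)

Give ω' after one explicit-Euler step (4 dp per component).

ω' = (-0.5514, -0.3980, -1.1833)

angular accel α = (1.2160, 0.0500, 0.4180)
ω + α·dt = (-0.5514, -0.3980, -1.1833)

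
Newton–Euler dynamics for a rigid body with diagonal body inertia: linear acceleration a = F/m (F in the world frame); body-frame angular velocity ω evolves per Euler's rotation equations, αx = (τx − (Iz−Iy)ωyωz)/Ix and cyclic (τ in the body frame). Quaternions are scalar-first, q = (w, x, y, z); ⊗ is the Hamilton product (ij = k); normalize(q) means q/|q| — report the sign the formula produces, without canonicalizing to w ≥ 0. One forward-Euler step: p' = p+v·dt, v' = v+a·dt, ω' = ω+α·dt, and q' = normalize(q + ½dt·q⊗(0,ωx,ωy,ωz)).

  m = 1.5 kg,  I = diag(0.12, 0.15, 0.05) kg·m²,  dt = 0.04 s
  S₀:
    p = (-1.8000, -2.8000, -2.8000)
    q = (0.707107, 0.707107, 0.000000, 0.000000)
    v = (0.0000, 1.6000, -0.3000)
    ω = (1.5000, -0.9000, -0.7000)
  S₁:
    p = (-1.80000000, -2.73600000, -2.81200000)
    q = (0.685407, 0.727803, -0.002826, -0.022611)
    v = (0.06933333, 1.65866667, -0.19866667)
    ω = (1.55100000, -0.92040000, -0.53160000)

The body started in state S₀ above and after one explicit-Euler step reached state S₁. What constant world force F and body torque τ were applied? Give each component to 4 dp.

F = (2.6000, 2.2000, 3.8000)
τ = (0.0900, -0.1500, 0.1700)

Δv = v₁−v₀ = (0.06933333, 0.05866667, 0.10133333)
applied force F = (2.6000, 2.2000, 3.8000)
rate change Δω = (0.05100000, -0.02040000, 0.16840000)
applied torque τ = (0.0900, -0.1500, 0.1700)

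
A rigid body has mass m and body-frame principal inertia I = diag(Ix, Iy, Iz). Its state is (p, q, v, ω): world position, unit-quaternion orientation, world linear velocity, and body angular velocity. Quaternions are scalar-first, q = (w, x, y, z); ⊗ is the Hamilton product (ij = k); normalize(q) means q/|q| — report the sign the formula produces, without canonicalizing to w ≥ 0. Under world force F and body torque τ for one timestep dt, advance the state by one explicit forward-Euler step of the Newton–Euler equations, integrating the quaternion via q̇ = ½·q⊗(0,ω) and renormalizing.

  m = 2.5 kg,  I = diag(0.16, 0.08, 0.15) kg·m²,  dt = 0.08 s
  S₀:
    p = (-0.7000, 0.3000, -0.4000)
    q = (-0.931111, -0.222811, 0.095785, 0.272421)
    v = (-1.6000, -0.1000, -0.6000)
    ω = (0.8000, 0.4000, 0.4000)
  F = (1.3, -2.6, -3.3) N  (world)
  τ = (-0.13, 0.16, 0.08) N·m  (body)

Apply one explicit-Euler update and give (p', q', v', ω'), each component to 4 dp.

p' = (-0.8280, 0.2920, -0.4480)
q' = (-0.9292, -0.2552, 0.0931, 0.2507)
v' = (-1.5584, -0.1832, -0.7056)
ω' = (0.7294, 0.5568, 0.4563)

gyro term ω×Iω = (0.0112, 0.0032, -0.0256)
α = I⁻¹(τ − ω×Iω) = (-0.8825, 1.9600, 0.7040)
new body rate ω' = (0.7294, 0.5568, 0.4563)
q⊗(0,ω) = (0.0309664, -0.8155432, -0.0653832, -0.5381968)
updated quaternion q' = (-0.9292, -0.2552, 0.0931, 0.2507)
linear accel F/m = (0.5200, -1.0400, -1.3200)
p + v·dt = (-0.8280, 0.2920, -0.4480)
v + (F/m)dt = (-1.5584, -0.1832, -0.7056)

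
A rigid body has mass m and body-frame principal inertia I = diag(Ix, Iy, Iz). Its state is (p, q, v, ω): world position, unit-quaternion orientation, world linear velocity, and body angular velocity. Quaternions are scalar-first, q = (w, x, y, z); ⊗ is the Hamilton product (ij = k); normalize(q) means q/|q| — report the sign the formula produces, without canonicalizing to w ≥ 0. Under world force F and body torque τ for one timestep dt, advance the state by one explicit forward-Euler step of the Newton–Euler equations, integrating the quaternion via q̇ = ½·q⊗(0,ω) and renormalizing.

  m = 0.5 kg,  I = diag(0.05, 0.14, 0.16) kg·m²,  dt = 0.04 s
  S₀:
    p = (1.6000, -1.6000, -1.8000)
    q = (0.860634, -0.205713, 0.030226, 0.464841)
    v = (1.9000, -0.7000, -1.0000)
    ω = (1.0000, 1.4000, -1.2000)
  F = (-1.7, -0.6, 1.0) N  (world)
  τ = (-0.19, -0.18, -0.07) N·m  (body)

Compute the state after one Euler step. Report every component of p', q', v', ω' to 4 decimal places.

ω×(Iω) gyroscopic = (-0.0336, 0.1320, 0.1260)
α = I⁻¹(τ − ω×Iω) = (-3.1280, -2.2286, -1.2250)
new body rate ω' = (0.8749, 1.3109, -1.2490)
Hamilton product q⊗(0,ω) = (0.7212058, 0.1735854, 1.4228730, -1.3509850)
q' = normalize(q + ½dt·q⊗(0,ω)) = (0.8743, -0.2021, 0.0586, 0.4374)
new position p' = (1.6760, -1.6280, -1.8400)
v + (F/m)dt = (1.7640, -0.7480, -0.9200)

p' = (1.6760, -1.6280, -1.8400)
q' = (0.8743, -0.2021, 0.0586, 0.4374)
v' = (1.7640, -0.7480, -0.9200)
ω' = (0.8749, 1.3109, -1.2490)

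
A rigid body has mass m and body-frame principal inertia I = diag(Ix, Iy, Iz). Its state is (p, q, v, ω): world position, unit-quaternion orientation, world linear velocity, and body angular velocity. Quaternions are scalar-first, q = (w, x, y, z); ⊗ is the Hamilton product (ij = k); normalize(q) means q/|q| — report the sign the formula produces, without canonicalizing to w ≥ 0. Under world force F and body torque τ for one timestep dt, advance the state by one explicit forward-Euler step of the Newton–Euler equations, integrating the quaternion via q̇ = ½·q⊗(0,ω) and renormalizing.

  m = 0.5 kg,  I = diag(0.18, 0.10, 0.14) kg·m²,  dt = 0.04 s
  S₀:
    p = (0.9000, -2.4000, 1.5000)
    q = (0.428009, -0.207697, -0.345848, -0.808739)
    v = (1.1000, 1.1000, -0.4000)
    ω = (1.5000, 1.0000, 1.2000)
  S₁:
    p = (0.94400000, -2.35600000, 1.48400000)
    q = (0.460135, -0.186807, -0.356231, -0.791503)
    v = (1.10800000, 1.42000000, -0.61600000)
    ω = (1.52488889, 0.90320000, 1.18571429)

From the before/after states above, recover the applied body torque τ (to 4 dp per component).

τ = (0.1600, -0.1700, -0.1700)

Δω = ω₁−ω₀ = (0.02488889, -0.09680000, -0.01428571)
ω₀×(Iω₀) = (0.0480, 0.0720, -0.1200)
τ = I·(Δω/dt) + ω₀×(Iω₀) = (0.1600, -0.1700, -0.1700)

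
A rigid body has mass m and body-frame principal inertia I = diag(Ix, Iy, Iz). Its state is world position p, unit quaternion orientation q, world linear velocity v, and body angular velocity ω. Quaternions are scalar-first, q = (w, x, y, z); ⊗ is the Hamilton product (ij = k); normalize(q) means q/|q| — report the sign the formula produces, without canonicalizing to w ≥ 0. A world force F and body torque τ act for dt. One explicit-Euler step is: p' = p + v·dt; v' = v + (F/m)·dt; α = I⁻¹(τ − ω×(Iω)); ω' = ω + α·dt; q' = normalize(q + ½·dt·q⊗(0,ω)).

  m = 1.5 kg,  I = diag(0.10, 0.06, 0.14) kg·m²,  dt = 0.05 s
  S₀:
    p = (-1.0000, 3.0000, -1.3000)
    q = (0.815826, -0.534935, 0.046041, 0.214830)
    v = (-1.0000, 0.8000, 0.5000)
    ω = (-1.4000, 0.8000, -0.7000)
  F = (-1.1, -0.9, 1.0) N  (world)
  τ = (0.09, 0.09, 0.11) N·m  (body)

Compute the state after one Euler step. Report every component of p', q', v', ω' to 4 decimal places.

precession coupling ω×(Iω) = (-0.0448, -0.0392, 0.0448)
angular accel α = (1.3480, 2.1533, 0.4657)
ω + α·dt = (-1.3326, 0.9077, -0.6767)
2q̇ = q⊗(0,ω) = (-0.6353608, -1.3462491, -0.0225557, -0.9345688)
q + ½dt·q⊗(0,ω), renormalized = (0.7992, -0.5680, 0.0454, 0.1913)
p + v·dt = (-1.0500, 3.0400, -1.2750)
new velocity v' = (-1.0367, 0.7700, 0.5333)

p' = (-1.0500, 3.0400, -1.2750)
q' = (0.7992, -0.5680, 0.0454, 0.1913)
v' = (-1.0367, 0.7700, 0.5333)
ω' = (-1.3326, 0.9077, -0.6767)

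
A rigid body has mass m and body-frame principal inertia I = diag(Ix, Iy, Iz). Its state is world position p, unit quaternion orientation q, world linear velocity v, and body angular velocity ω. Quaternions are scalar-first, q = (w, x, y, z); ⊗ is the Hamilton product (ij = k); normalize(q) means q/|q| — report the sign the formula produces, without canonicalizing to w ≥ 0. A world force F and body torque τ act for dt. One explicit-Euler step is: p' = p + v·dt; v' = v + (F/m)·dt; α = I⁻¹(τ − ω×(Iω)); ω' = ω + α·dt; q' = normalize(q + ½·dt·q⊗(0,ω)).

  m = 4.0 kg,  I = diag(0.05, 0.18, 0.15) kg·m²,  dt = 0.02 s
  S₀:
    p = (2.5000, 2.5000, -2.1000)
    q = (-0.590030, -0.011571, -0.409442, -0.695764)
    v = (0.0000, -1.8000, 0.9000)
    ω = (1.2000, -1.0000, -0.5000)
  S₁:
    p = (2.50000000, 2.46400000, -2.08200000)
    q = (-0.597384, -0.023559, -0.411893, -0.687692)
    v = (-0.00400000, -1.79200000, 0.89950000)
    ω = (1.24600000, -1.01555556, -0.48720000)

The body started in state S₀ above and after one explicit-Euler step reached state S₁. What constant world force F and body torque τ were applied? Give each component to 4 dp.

Δv = v₁−v₀ = (-0.00400000, 0.00800000, -0.00050000)
F = m·Δv/dt = (-0.8000, 1.6000, -0.1000)
ω₁ − ω₀ = (0.04600000, -0.01555556, 0.01280000)
τ = I·(Δω/dt) + ω₀×(Iω₀) = (0.1000, -0.0800, -0.0600)

F = (-0.8000, 1.6000, -0.1000)
τ = (0.1000, -0.0800, -0.0600)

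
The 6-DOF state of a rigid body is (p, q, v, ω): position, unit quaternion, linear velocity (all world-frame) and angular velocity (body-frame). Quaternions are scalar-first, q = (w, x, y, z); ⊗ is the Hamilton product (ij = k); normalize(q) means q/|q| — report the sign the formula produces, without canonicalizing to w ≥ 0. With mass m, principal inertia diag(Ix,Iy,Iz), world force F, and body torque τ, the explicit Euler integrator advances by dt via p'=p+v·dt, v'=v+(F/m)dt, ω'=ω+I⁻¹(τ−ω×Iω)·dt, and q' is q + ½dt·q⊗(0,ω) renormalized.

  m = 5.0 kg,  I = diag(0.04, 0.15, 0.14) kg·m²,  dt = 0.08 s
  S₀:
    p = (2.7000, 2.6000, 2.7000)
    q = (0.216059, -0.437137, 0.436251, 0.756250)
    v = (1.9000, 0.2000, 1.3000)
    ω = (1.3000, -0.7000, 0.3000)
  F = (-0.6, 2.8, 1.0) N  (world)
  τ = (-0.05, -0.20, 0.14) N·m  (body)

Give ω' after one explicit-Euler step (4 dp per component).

gyro term ω×Iω = (0.0021, -0.0390, -0.1001)
angular accel α = (-1.3025, -1.0733, 1.7150)
ω + α·dt = (1.1958, -0.7859, 0.4372)

ω' = (1.1958, -0.7859, 0.4372)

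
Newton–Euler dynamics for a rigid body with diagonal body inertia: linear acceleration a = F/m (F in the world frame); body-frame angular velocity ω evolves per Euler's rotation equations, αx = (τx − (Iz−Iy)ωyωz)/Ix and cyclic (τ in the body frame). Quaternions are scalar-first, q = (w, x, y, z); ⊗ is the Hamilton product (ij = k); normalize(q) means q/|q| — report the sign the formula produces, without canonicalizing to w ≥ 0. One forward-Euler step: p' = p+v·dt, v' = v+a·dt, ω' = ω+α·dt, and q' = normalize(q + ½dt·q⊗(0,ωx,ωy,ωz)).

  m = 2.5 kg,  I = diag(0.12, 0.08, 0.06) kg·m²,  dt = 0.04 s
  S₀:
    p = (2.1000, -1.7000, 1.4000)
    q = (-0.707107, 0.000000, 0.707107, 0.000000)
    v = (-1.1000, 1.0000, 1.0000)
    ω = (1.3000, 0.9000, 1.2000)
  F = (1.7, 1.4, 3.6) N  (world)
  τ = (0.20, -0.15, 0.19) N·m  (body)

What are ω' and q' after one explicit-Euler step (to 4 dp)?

α = I⁻¹(τ − ω×Iω) = (1.8467, -3.0450, 3.9467)
ω' = ω + α·dt = (1.3739, 0.7782, 1.3579)
2q̇ = q⊗(0,ω) = (-0.6363963, -0.0707107, -0.6363963, -1.7677675)
q + ½dt·q⊗(0,ω), renormalized = (-0.7193, -0.0014, 0.6938, -0.0353)

ω' = (1.3739, 0.7782, 1.3579)
q' = (-0.7193, -0.0014, 0.6938, -0.0353)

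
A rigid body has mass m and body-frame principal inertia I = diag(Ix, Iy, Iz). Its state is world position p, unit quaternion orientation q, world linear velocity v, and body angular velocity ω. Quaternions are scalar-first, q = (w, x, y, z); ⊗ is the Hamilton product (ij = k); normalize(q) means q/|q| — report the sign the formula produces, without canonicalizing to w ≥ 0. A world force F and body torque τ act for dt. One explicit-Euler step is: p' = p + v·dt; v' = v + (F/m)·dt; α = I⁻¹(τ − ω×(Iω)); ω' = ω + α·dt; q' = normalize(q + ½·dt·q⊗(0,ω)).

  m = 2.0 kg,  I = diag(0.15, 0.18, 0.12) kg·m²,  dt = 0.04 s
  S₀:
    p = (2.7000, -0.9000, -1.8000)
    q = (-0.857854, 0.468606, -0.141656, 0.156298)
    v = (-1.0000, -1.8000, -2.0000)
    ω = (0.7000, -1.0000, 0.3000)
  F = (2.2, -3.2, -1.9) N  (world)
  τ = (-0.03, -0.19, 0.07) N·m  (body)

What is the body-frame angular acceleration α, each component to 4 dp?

gyro term ω×Iω = (0.0180, 0.0063, -0.0210)
α = I⁻¹(τ − ω×Iω) = (-0.3200, -1.0906, 0.7583)

α = (-0.3200, -1.0906, 0.7583)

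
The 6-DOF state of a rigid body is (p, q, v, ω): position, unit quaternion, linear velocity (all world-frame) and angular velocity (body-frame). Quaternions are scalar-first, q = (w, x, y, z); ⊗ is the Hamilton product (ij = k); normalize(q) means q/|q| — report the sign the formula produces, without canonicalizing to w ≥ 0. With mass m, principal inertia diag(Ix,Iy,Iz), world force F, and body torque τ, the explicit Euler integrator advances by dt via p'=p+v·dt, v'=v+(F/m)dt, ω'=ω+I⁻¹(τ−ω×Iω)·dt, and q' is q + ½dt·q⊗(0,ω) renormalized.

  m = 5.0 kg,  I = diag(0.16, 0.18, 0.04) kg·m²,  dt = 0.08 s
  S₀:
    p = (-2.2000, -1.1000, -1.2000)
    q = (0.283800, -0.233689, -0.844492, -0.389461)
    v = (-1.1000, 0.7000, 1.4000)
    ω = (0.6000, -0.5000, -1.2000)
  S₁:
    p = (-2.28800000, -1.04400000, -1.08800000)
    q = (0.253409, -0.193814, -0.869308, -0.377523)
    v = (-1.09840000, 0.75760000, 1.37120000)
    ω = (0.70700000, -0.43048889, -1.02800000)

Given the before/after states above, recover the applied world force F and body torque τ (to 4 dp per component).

velocity change Δv = (0.00160000, 0.05760000, -0.02880000)
applied force F = (0.1000, 3.6000, -1.8000)
Δω = ω₁−ω₀ = (0.10700000, 0.06951111, 0.17200000)
ω₀×(Iω₀) = (-0.0840, -0.0864, -0.0060)
τ = I·(Δω/dt) + ω₀×(Iω₀) = (0.1300, 0.0700, 0.0800)

F = (0.1000, 3.6000, -1.8000)
τ = (0.1300, 0.0700, 0.0800)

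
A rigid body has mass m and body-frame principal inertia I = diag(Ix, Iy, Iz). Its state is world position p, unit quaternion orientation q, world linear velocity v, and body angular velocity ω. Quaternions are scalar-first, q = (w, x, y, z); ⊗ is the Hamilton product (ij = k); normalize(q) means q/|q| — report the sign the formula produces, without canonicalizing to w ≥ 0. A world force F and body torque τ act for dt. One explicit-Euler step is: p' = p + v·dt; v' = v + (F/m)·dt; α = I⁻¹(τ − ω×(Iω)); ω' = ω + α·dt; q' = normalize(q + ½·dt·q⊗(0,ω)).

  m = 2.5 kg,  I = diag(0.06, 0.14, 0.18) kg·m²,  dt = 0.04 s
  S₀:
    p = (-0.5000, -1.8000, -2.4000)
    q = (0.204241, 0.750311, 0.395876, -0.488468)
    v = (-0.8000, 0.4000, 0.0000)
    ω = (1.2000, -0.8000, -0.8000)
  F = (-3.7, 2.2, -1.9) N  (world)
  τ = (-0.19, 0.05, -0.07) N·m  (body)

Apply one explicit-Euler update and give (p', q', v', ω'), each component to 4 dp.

p' = (-0.5320, -1.7840, -2.4000)
q' = (0.1847, 0.7407, 0.3927, -0.5130)
v' = (-0.8592, 0.4352, -0.0304)
ω' = (1.0563, -0.8186, -0.7985)

precession coupling ω×(Iω) = (0.0256, 0.1152, -0.0768)
angular accel α = (-3.5933, -0.4657, 0.0378)
new body rate ω' = (1.0563, -0.8186, -0.7985)
Hamilton product q⊗(0,ω) = (-0.9744468, -0.4623860, -0.1493056, -1.2386928)
q + ½dt·q⊗(0,ω), renormalized = (0.1847, 0.7407, 0.3927, -0.5130)
a = F/m = (-1.4800, 0.8800, -0.7600)
new position p' = (-0.5320, -1.7840, -2.4000)
v + (F/m)dt = (-0.8592, 0.4352, -0.0304)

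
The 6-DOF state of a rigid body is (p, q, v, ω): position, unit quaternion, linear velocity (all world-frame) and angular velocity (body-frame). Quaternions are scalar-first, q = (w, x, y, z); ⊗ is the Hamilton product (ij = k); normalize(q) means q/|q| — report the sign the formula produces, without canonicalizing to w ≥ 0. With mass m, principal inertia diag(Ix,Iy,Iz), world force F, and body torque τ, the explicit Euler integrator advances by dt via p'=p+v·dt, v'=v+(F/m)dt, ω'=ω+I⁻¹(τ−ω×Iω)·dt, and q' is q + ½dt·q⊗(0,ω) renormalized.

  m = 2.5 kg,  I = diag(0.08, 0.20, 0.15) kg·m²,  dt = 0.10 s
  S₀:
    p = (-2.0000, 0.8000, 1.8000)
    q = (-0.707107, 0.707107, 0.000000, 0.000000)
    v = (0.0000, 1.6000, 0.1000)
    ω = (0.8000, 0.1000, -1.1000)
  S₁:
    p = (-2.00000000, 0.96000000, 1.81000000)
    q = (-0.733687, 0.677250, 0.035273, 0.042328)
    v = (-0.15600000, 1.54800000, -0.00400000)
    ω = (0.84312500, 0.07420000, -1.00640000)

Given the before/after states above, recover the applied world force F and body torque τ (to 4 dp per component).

F = (-3.9000, -1.3000, -2.6000)
τ = (0.0400, 0.0100, 0.1500)

ω₁ − ω₀ = (0.04312500, -0.02580000, 0.09360000)
ω₀×(Iω₀) = (0.0055, 0.0616, 0.0096)
τ = I·(Δω/dt) + ω₀×(Iω₀) = (0.0400, 0.0100, 0.1500)
v₁ − v₀ = (-0.15600000, -0.05200000, -0.10400000)
applied force F = (-3.9000, -1.3000, -2.6000)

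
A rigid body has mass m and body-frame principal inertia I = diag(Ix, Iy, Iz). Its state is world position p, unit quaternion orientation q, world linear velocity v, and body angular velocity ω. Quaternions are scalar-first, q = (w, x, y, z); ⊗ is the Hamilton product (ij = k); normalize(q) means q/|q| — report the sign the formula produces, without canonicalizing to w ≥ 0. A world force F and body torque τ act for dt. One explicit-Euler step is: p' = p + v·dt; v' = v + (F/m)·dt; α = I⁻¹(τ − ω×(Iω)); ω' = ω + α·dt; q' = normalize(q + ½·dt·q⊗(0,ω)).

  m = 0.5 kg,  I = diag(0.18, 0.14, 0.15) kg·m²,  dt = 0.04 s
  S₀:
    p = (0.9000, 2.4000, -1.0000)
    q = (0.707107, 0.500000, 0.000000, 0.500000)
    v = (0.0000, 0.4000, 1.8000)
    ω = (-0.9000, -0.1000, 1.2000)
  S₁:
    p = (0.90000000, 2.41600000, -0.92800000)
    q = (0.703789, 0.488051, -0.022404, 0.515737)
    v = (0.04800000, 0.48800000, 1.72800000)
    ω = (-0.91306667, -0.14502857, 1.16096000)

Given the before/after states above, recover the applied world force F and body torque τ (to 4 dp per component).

F = (0.6000, 1.1000, -0.9000)
τ = (-0.0600, -0.1900, -0.1500)

velocity change Δv = (0.04800000, 0.08800000, -0.07200000)
applied force F = (0.6000, 1.1000, -0.9000)
rate change Δω = (-0.01306667, -0.04502857, -0.03904000)
I·α + gyro = (-0.0600, -0.1900, -0.1500)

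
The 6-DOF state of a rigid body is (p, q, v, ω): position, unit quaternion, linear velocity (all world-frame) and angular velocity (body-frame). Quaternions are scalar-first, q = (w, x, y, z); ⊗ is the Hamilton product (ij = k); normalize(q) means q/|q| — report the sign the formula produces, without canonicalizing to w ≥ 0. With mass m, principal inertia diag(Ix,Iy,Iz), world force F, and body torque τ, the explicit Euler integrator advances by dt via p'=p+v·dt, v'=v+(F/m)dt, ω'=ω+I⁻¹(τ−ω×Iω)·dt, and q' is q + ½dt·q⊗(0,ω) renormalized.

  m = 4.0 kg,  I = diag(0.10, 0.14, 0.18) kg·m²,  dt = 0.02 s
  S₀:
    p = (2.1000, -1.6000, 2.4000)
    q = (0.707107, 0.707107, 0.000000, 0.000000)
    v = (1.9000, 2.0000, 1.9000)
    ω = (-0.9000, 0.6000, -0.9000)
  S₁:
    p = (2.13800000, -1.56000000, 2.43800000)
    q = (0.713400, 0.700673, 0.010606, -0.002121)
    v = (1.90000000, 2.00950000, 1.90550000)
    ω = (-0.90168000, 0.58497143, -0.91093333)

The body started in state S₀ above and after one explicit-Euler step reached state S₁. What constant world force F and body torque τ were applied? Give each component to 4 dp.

rate change Δω = (-0.00168000, -0.01502857, -0.01093333)
applied torque τ = (-0.0300, -0.1700, -0.1200)
v₁ − v₀ = (0.00000000, 0.00950000, 0.00550000)
applied force F = (0.0000, 1.9000, 1.1000)

F = (0.0000, 1.9000, 1.1000)
τ = (-0.0300, -0.1700, -0.1200)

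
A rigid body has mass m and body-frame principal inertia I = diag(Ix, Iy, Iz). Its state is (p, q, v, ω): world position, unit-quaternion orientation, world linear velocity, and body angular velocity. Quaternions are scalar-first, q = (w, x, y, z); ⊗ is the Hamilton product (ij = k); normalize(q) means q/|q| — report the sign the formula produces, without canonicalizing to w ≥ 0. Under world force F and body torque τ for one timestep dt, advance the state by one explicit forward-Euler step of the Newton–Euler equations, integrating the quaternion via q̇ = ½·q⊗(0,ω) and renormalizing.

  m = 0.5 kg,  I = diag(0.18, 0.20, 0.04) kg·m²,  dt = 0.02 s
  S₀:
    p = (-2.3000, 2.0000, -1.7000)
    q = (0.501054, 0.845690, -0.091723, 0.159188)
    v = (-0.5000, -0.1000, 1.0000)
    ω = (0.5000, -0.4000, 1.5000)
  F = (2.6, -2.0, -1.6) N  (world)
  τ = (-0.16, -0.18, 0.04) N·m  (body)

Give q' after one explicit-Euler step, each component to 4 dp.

q⊗(0,ω) = (-0.6983162, 0.1766177, -1.3893626, 0.4591665)
q + ½dt·q⊗(0,ω), renormalized = (0.4940, 0.8473, -0.1056, 0.1638)

q' = (0.4940, 0.8473, -0.1056, 0.1638)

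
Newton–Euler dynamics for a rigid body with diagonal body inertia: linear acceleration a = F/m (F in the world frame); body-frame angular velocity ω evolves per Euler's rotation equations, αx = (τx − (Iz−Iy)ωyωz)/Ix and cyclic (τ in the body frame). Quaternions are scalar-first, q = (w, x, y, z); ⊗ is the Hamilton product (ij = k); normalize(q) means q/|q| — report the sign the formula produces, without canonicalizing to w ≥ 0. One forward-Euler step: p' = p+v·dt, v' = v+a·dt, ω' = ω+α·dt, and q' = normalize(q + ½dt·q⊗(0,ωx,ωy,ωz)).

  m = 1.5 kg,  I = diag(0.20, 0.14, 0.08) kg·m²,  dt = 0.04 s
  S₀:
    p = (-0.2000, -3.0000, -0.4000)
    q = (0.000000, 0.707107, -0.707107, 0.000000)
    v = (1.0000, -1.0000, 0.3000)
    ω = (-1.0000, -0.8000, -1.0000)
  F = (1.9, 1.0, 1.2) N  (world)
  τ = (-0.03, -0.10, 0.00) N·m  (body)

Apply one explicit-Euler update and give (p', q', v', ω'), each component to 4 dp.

p' = (-0.1600, -3.0400, -0.3880)
q' = (0.0028, 0.7209, -0.6926, -0.0254)
v' = (1.0507, -0.9733, 0.3320)
ω' = (-0.9964, -0.8629, -0.9760)

a = F/m = (1.2667, 0.6667, 0.8000)
new position p' = (-0.1600, -3.0400, -0.3880)
v + (F/m)dt = (1.0507, -0.9733, 0.3320)
(τ − ω×Iω)/I = (0.0900, -1.5714, 0.6000)
ω + α·dt = (-0.9964, -0.8629, -0.9760)
Hamilton product q⊗(0,ω) = (0.1414214, 0.7071070, 0.7071070, -1.2727926)
q + ½dt·q⊗(0,ω), renormalized = (0.0028, 0.7209, -0.6926, -0.0254)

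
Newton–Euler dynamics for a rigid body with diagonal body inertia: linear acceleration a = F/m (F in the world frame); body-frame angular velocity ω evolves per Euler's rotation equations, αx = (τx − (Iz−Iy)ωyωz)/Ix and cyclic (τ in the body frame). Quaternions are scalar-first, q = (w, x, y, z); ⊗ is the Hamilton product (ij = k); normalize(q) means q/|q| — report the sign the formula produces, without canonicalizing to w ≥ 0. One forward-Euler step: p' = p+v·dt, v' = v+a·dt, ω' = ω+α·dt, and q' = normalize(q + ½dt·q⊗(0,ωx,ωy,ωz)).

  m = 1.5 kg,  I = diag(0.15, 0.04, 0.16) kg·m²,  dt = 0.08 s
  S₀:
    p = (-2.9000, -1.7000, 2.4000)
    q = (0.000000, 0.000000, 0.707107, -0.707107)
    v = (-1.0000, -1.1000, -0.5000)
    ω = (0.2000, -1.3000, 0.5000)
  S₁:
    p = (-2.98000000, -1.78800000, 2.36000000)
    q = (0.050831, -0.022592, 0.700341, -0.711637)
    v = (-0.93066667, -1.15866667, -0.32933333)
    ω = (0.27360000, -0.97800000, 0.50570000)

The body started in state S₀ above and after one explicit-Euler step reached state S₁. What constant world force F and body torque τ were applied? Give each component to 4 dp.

Δω = ω₁−ω₀ = (0.07360000, 0.32200000, 0.00570000)
applied torque τ = (0.0600, 0.1600, 0.0400)
velocity change Δv = (0.06933333, -0.05866667, 0.17066667)
m·(v₁−v₀)/dt = (1.3000, -1.1000, 3.2000)

F = (1.3000, -1.1000, 3.2000)
τ = (0.0600, 0.1600, 0.0400)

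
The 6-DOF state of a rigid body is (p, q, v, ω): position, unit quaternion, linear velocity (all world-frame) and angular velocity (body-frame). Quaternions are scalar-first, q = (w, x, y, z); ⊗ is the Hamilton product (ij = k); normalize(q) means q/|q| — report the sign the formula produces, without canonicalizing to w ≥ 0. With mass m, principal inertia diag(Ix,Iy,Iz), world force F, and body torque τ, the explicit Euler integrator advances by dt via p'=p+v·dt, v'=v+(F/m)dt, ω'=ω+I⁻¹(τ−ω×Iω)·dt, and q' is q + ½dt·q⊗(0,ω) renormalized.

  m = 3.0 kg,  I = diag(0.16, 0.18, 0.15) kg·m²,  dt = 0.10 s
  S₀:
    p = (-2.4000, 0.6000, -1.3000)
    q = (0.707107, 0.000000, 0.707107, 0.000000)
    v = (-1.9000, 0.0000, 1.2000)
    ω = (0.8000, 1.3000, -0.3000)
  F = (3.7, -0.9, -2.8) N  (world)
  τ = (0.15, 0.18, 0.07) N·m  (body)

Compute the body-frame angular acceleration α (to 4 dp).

ω×(Iω) gyroscopic = (0.0117, -0.0024, 0.0208)
(τ − ω×Iω)/I = (0.8644, 1.0133, 0.3280)

α = (0.8644, 1.0133, 0.3280)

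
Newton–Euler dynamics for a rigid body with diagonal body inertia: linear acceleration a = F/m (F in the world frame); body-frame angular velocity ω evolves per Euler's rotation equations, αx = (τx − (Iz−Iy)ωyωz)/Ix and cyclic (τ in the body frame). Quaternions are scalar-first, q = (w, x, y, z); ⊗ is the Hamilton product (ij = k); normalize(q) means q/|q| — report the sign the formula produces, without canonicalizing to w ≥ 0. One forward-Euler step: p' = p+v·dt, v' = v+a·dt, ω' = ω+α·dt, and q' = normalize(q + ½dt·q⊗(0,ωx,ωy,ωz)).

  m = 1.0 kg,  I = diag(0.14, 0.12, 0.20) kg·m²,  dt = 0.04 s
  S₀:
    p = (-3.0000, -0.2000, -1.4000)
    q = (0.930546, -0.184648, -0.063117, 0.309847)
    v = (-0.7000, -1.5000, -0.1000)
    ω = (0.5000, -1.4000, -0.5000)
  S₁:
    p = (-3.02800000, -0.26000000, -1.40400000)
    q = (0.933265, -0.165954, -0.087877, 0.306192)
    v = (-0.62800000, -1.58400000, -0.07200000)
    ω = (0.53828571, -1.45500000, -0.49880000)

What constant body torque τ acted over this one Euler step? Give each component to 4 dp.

ω₁ − ω₀ = (0.03828571, -0.05500000, 0.00120000)
precession coupling = (0.0560, 0.0150, 0.0140)
applied torque τ = (0.1900, -0.1500, 0.0200)

τ = (0.1900, -0.1500, 0.0200)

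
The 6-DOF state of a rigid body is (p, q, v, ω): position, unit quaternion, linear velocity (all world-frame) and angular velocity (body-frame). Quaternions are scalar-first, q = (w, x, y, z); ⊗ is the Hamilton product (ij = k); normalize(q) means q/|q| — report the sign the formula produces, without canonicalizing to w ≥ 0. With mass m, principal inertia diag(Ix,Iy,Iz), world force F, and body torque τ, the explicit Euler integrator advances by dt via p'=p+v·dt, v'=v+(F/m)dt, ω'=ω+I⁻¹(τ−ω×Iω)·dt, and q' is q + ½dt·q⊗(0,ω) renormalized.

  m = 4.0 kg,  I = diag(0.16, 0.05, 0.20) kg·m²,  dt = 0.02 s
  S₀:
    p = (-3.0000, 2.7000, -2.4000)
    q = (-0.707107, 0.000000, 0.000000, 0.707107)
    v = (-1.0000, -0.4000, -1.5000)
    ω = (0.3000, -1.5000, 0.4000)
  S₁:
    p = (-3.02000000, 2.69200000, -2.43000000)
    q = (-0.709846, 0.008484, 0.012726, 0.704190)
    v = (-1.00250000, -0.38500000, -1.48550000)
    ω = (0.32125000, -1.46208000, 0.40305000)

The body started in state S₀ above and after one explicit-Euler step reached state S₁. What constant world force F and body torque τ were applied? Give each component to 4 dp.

F = (-0.5000, 3.0000, 2.9000)
τ = (0.0800, 0.0900, 0.0800)

velocity change Δv = (-0.00250000, 0.01500000, 0.01450000)
applied force F = (-0.5000, 3.0000, 2.9000)
Δω = ω₁−ω₀ = (0.02125000, 0.03792000, 0.00305000)
I·α + gyro = (0.0800, 0.0900, 0.0800)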